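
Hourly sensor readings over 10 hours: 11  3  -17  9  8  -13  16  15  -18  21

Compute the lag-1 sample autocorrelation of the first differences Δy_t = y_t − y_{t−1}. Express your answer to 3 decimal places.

First differences Δy: -8, -20, 26, -1, -21, 29, -1, -33, 39
Mean of differences = 1.1111
Numerator Σ(Δy_t−Δȳ)(Δy_{t+1}−Δȳ) = -2234.9012
Denominator Σ(Δy_t−Δȳ)² = 5022.8889
r_1(Δy) = -2234.9012 / 5022.8889 = -0.445

-0.445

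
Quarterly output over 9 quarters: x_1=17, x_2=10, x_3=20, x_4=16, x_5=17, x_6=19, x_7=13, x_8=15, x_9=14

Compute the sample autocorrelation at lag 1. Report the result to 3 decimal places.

-0.418

Mean x̄ = (17 + 10 + 20 + 16 + 17 + 19 + 13 + 15 + 14)/9 = 15.6667
Numerator Σ_{t=1}^{8}(x_t−x̄)(x_{t+1}−x̄) = -31.7778
Denominator Σ(x_t−x̄)² = 76.0000
r_1 = -31.7778 / 76.0000 = -0.418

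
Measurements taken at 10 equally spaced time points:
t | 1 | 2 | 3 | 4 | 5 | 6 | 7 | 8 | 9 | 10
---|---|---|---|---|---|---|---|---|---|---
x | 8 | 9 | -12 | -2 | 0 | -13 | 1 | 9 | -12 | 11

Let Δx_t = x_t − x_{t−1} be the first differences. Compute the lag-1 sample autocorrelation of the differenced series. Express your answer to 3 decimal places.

First differences Δx: 1, -21, 10, 2, -13, 14, 8, -21, 23
Mean of differences = 0.3333
Numerator Σ(Δx_t−Δx̄)(Δx_{t+1}−Δx̄) = -951.1111
Denominator Σ(Δx_t−Δx̄)² = 1944.0000
r_1(Δx) = -951.1111 / 1944.0000 = -0.489

-0.489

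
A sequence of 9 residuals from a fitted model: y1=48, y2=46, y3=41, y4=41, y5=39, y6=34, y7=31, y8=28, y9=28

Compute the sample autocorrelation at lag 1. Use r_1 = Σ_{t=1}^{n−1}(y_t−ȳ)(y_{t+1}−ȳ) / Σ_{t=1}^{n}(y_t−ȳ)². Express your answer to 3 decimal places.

0.688

Mean ȳ = (48 + 46 + 41 + 41 + 39 + 34 + 31 + 28 + 28)/9 = 37.3333
Numerator Σ_{t=1}^{8}(y_t−ȳ)(y_{t+1}−ȳ) = 305.5556
Denominator Σ(y_t−ȳ)² = 444.0000
r_1 = 305.5556 / 444.0000 = 0.688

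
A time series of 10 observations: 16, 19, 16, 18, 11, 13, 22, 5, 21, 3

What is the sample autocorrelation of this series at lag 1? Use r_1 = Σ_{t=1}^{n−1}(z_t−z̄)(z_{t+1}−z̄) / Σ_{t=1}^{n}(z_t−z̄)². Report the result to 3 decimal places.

Mean z̄ = (16 + 19 + 16 + 18 + 11 + 13 + 22 + 5 + 21 + 3)/10 = 14.4000
Numerator Σ_{t=1}^{9}(z_t−z̄)(z_{t+1}−z̄) = -206.3600
Denominator Σ(z_t−z̄)² = 372.4000
r_1 = -206.3600 / 372.4000 = -0.554

-0.554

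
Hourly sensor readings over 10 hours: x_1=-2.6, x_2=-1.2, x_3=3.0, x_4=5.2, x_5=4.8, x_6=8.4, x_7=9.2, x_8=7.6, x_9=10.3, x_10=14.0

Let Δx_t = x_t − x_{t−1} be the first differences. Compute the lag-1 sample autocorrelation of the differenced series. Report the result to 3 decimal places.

First differences Δx: 1.4, 4.2, 2.2, -0.4, 3.6, 0.8, -1.6, 2.7, 3.7
Mean of differences = 1.8444
Numerator Σ(Δx_t−Δx̄)(Δx_{t+1}−Δx̄) = -4.5431
Denominator Σ(Δx_t−Δx̄)² = 31.1222
r_1(Δx) = -4.5431 / 31.1222 = -0.146

-0.146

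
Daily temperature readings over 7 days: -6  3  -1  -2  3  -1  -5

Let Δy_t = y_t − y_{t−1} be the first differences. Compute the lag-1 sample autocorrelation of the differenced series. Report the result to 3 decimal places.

First differences Δy: 9, -4, -1, 5, -4, -4
Mean of differences = 0.1667
Numerator Σ(Δy_t−Δȳ)(Δy_{t+1}−Δȳ) = -40.3611
Denominator Σ(Δy_t−Δȳ)² = 154.8333
r_1(Δy) = -40.3611 / 154.8333 = -0.261

-0.261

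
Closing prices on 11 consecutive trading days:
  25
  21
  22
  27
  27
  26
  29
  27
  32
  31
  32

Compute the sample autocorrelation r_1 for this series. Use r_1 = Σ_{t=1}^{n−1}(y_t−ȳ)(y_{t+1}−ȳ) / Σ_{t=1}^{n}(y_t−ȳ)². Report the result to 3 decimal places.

Mean ȳ = (25 + 21 + 22 + 27 + 27 + 26 + 29 + 27 + 32 + 31 + 32)/11 = 27.1818
Numerator Σ_{t=1}^{10}(y_t−ȳ)(y_{t+1}−ȳ) = 80.1488
Denominator Σ(y_t−ȳ)² = 135.6364
r_1 = 80.1488 / 135.6364 = 0.591

0.591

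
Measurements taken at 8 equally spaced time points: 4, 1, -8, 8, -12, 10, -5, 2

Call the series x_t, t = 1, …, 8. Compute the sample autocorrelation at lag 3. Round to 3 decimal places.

-0.297

Mean x̄ = (4 + 1 − 8 + 8 − 12 + 10 − 5 + 2)/8 = 0.0000
Deviations from mean: 4.0000, 1.0000, -8.0000, 8.0000, -12.0000, 10.0000, -5.0000, 2.0000
Σ(x_t−x̄)(x_{t+3}−x̄) = (32.0000) + (-12.0000) + (-80.0000) + (-40.0000) + (-24.0000) = -124.0000
Denominator Σ(x_t−x̄)² = 418.0000
r_3 = -124.0000 / 418.0000 = -0.297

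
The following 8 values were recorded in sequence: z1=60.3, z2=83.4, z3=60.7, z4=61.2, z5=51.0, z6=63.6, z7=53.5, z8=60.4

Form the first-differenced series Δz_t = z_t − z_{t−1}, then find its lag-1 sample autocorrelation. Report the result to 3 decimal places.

First differences Δz: 23.1, -22.7, 0.5, -10.2, 12.6, -10.1, 6.9
Mean of differences = 0.0143
Numerator Σ(Δz_t−Δz̄)(Δz_{t+1}−Δz̄) = -865.8631
Denominator Σ(Δz_t−Δz̄)² = 1461.5686
r_1(Δz) = -865.8631 / 1461.5686 = -0.592

-0.592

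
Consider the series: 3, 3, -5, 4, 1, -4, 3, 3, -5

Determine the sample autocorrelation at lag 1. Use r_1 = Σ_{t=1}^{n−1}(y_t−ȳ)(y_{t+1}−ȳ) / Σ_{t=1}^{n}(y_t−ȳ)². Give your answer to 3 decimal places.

Mean ȳ = (3 + 3 − 5 + 4 + 1 − 4 + 3 + 3 − 5)/9 = 0.3333
Numerator Σ_{t=1}^{8}(y_t−ȳ)(y_{t+1}−ȳ) = -45.7778
Denominator Σ(y_t−ȳ)² = 118.0000
r_1 = -45.7778 / 118.0000 = -0.388

-0.388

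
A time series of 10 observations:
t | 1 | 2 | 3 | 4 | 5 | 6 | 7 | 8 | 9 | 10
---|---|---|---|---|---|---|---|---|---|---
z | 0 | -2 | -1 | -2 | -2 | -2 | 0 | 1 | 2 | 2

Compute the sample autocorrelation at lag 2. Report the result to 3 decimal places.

Mean z̄ = (0 − 2 − 1 − 2 − 2 − 2 + 0 + 1 + 2 + 2)/10 = -0.4000
Numerator Σ_{t=1}^{8}(z_t−z̄)(z_{t+2}−z̄) = 7.2800
Denominator Σ(z_t−z̄)² = 24.4000
r_2 = 7.2800 / 24.4000 = 0.298

0.298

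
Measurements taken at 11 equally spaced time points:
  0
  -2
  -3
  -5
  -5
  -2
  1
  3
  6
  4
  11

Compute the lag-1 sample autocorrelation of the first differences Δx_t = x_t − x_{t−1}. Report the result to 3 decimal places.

-0.035

First differences Δx: -2, -1, -2, 0, 3, 3, 2, 3, -2, 7
Mean of differences = 1.1000
Numerator Σ(Δx_t−Δx̄)(Δx_{t+1}−Δx̄) = -2.8100
Denominator Σ(Δx_t−Δx̄)² = 80.9000
r_1(Δx) = -2.8100 / 80.9000 = -0.035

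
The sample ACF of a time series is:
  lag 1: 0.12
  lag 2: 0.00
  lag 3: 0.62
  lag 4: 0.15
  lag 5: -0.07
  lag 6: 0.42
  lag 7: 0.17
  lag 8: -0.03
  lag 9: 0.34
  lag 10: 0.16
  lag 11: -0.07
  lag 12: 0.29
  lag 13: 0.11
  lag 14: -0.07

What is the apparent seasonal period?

3

The largest autocorrelation is r_3 = 0.62, with weaker echoes at lags 6 (0.42), 9 (0.34) and 12 (0.29); the remaining lags stay at or below 0.17.
The dominant spike at lag 3 indicates a seasonal period of 3.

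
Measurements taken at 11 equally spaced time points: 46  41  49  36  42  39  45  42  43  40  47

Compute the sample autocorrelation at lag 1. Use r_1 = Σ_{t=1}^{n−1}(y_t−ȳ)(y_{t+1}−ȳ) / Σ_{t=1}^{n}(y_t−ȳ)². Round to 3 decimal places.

-0.512

Mean ȳ = (46 + 41 + 49 + 36 + 42 + 39 + 45 + 42 + 43 + 40 + 47)/11 = 42.7273
Numerator Σ_{t=1}^{10}(y_t−ȳ)(y_{t+1}−ȳ) = -73.8017
Denominator Σ(y_t−ȳ)² = 144.1818
r_1 = -73.8017 / 144.1818 = -0.512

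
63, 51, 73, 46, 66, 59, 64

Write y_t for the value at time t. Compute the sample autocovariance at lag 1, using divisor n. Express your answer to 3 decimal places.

Mean ȳ = (63 + 51 + 73 + 46 + 66 + 59 + 64)/7 = 60.2857
Σ_{t=1}^{6}(y_t−ȳ)(y_{t+1}−ȳ) = -418.6531
γ_1 = -418.6531 / 7 = -59.808

-59.808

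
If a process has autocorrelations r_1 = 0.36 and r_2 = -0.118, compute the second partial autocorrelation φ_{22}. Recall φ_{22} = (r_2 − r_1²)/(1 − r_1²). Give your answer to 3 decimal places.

-0.284

φ_{22} = (r_2 − r_1²) / (1 − r_1²)
r_1² = (0.36)² = 0.1296
Numerator = -0.118 − 0.1296 = -0.2476; denominator = 1 − 0.1296 = 0.8704
φ_{22} = -0.2476 / 0.8704 = -0.284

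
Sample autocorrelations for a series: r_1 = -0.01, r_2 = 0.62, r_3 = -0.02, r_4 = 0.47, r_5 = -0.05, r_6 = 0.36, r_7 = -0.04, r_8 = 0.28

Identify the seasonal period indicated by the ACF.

The largest autocorrelation is r_2 = 0.62, with weaker echoes at lags 4 (0.47), 6 (0.36) and 8 (0.28); the remaining lags stay at or below -0.01.
The dominant spike at lag 2 indicates a seasonal period of 2.

2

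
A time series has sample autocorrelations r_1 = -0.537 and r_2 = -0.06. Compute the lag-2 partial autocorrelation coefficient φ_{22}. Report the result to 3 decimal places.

φ_{22} = (r_2 − r_1²) / (1 − r_1²)
r_1² = (-0.537)² = 0.288369
Numerator = -0.06 − 0.2884 = -0.3484; denominator = 1 − 0.2884 = 0.7116
φ_{22} = -0.3484 / 0.7116 = -0.490

-0.490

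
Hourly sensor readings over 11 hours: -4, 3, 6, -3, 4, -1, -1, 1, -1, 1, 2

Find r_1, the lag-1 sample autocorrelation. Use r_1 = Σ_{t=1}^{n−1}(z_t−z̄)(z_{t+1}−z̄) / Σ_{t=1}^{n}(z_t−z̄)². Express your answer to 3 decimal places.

-0.377

Mean z̄ = (-4 + 3 + 6 − 3 + 4 − 1 − 1 + 1 − 1 + 1 + 2)/11 = 0.6364
Numerator Σ_{t=1}^{10}(z_t−z̄)(z_{t+1}−z̄) = -34.1322
Denominator Σ(z_t−z̄)² = 90.5455
r_1 = -34.1322 / 90.5455 = -0.377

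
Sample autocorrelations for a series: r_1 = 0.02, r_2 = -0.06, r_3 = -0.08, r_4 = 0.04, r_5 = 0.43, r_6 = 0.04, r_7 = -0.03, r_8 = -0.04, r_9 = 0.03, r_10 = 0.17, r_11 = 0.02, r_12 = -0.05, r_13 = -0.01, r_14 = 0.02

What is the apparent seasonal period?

The largest autocorrelation is r_5 = 0.43, with a weaker echo at lag 10 (0.17); the remaining lags stay at or below 0.04.
The dominant spike at lag 5 indicates a seasonal period of 5.

5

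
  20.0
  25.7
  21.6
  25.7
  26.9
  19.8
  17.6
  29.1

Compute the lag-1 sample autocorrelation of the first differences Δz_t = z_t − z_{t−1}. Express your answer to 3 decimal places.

First differences Δz: 5.7, -4.1, 4.1, 1.2, -7.1, -2.2, 11.5
Mean of differences = 1.3000
Numerator Σ(Δz_t−Δz̄)(Δz_{t+1}−Δz̄) = -44.6200
Denominator Σ(Δz_t−Δz̄)² = 243.2200
r_1(Δz) = -44.6200 / 243.2200 = -0.183

-0.183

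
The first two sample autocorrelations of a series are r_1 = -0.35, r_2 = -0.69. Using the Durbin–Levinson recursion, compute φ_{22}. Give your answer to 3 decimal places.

φ_{22} = (r_2 − r_1²) / (1 − r_1²)
r_1² = (-0.35)² = 0.1225
Numerator = -0.69 − 0.1225 = -0.8125; denominator = 1 − 0.1225 = 0.8775
φ_{22} = -0.8125 / 0.8775 = -0.926

-0.926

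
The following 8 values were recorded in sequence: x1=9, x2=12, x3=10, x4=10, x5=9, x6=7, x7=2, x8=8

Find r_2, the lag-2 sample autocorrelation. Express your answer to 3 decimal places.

0.036

Mean x̄ = (9 + 12 + 10 + 10 + 9 + 7 + 2 + 8)/8 = 8.3750
Deviations from mean: 0.6250, 3.6250, 1.6250, 1.6250, 0.6250, -1.3750, -6.3750, -0.3750
Numerator Σ_{t=1}^{6}(x_t−x̄)(x_{t+2}−x̄) = 2.2188
Denominator Σ(x_t−x̄)² = 61.8750
r_2 = 2.2188 / 61.8750 = 0.036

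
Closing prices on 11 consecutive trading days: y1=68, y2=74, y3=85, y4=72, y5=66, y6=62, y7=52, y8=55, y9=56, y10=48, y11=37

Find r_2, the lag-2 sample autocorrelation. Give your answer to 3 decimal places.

0.343

Mean ȳ = (68 + 74 + 85 + 72 + 66 + 62 + 52 + 55 + 56 + 48 + 37)/11 = 61.3636
Numerator Σ_{t=1}^{9}(y_t−ȳ)(y_{t+2}−ȳ) = 626.0992
Denominator Σ(y_t−ȳ)² = 1826.5455
r_2 = 626.0992 / 1826.5455 = 0.343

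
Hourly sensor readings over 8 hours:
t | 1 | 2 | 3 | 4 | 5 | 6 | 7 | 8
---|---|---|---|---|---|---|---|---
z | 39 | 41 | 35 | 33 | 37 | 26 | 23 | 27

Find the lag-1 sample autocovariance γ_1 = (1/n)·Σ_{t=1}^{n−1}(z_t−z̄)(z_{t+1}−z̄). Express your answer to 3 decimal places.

Mean z̄ = (39 + 41 + 35 + 33 + 37 + 26 + 23 + 27)/8 = 32.6250
Deviations: 6.3750, 8.3750, 2.3750, 0.3750, 4.3750, -6.6250, -9.6250, -5.6250
Σ_{t=1}^{7}(z_t−z̄)(z_{t+1}−z̄) = 164.7344
γ_1 = 164.7344 / 8 = 20.592

20.592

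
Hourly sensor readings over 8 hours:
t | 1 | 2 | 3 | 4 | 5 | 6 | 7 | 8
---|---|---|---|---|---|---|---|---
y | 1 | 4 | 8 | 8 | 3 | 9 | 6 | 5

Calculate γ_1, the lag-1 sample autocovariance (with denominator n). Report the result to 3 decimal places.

-0.531

Mean ȳ = (1 + 4 + 8 + 8 + 3 + 9 + 6 + 5)/8 = 5.5000
Deviations: -4.5000, -1.5000, 2.5000, 2.5000, -2.5000, 3.5000, 0.5000, -0.5000
Σ_{t=1}^{7}(y_t−ȳ)(y_{t+1}−ȳ) = -4.2500
γ_1 = -4.2500 / 8 = -0.531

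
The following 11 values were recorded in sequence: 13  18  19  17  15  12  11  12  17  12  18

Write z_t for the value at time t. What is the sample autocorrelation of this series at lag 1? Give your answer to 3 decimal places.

Mean z̄ = (13 + 18 + 19 + 17 + 15 + 12 + 11 + 12 + 17 + 12 + 18)/11 = 14.9091
Numerator Σ_{t=1}^{10}(z_t−z̄)(z_{t+1}−z̄) = 16.8099
Denominator Σ(z_t−z̄)² = 88.9091
r_1 = 16.8099 / 88.9091 = 0.189

0.189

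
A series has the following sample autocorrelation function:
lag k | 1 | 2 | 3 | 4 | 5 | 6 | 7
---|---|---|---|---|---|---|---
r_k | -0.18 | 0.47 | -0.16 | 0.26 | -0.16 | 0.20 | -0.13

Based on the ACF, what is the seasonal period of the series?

The largest autocorrelation is r_2 = 0.47, with weaker echoes at lags 4 (0.26) and 6 (0.20); the remaining lags stay at or below -0.13.
The dominant spike at lag 2 indicates a seasonal period of 2.

2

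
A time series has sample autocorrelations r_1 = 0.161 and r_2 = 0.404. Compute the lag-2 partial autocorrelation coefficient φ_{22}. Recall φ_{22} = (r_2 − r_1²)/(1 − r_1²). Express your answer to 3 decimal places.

φ_{22} = (r_2 − r_1²) / (1 − r_1²)
r_1² = (0.161)² = 0.025921
Numerator = 0.404 − 0.0259 = 0.3781; denominator = 1 − 0.0259 = 0.9741
φ_{22} = 0.3781 / 0.9741 = 0.388

0.388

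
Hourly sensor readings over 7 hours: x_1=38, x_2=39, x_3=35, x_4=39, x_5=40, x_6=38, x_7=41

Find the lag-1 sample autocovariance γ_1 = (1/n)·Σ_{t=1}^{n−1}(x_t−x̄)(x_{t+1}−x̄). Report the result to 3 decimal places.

Mean x̄ = (38 + 39 + 35 + 39 + 40 + 38 + 41)/7 = 38.5714
Deviations: -0.5714, 0.4286, -3.5714, 0.4286, 1.4286, -0.5714, 2.4286
Σ_{t=1}^{6}(x_t−x̄)(x_{t+1}−x̄) = -4.8980
γ_1 = -4.8980 / 7 = -0.700

-0.700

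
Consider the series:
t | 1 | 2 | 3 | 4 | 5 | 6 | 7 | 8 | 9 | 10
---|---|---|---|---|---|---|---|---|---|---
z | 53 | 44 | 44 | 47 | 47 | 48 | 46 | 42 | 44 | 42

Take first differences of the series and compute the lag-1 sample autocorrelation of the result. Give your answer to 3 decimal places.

First differences Δz: -9, 0, 3, 0, 1, -2, -4, 2, -2
Mean of differences = -1.2222
Numerator Σ(Δz_t−Δz̄)(Δz_{t+1}−Δz̄) = -7.4938
Denominator Σ(Δz_t−Δz̄)² = 105.5556
r_1(Δz) = -7.4938 / 105.5556 = -0.071

-0.071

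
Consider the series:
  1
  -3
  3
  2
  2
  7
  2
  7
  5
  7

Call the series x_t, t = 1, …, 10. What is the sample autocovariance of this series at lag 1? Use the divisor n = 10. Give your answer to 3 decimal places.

1.661

Mean x̄ = (1 − 3 + 3 + 2 + 2 + 7 + 2 + 7 + 5 + 7)/10 = 3.3000
Σ_{t=1}^{9}(x_t−x̄)(x_{t+1}−x̄) = 16.6100
γ_1 = 16.6100 / 10 = 1.661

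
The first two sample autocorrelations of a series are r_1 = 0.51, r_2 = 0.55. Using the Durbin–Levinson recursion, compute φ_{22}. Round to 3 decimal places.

0.392

φ_{22} = (r_2 − r_1²) / (1 − r_1²)
r_1² = (0.51)² = 0.2601
Numerator = 0.55 − 0.2601 = 0.2899; denominator = 1 − 0.2601 = 0.7399
φ_{22} = 0.2899 / 0.7399 = 0.392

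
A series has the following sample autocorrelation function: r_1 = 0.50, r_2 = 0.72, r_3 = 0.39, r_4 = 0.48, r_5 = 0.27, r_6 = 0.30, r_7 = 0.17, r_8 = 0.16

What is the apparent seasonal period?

2

The largest autocorrelation is r_2 = 0.72; the remaining lags stay at or below 0.50.
The dominant spike at lag 2 indicates a seasonal period of 2.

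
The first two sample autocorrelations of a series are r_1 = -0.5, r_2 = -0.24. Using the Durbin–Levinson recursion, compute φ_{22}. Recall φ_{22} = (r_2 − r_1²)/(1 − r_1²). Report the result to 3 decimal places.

φ_{22} = (r_2 − r_1²) / (1 − r_1²)
r_1² = (-0.5)² = 0.25
Numerator = -0.24 − 0.2500 = -0.4900; denominator = 1 − 0.2500 = 0.7500
φ_{22} = -0.4900 / 0.7500 = -0.653

-0.653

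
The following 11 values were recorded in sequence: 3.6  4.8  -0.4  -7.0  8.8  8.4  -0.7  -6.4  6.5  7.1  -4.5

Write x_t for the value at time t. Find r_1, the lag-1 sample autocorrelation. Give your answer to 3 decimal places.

Mean x̄ = (3.6 + 4.8 − 0.4 − 7.0 + 8.8 + 8.4 − 0.7 − 6.4 + 6.5 + 7.1 − 4.5)/11 = 1.8364
Numerator Σ_{t=1}^{10}(x_t−x̄)(x_{t+1}−x̄) = -40.4395
Denominator Σ(x_t−x̄)² = 350.4255
r_1 = -40.4395 / 350.4255 = -0.115

-0.115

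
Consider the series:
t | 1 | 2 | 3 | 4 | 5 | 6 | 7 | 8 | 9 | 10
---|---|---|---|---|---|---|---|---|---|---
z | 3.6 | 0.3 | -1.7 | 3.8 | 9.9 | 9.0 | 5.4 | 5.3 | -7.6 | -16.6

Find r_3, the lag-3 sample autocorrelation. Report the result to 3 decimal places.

Mean z̄ = (3.6 + 0.3 − 1.7 + 3.8 + 9.9 + 9.0 + 5.4 + 5.3 − 7.6 − 16.6)/10 = 1.1400
Numerator Σ_{t=1}^{7}(z_t−z̄)(z_{t+3}−z̄) = -119.6328
Denominator Σ(z_t−z̄)² = 586.9640
r_3 = -119.6328 / 586.9640 = -0.204

-0.204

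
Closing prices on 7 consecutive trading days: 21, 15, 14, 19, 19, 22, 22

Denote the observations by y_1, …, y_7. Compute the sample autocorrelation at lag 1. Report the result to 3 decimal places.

Mean ȳ = (21 + 15 + 14 + 19 + 19 + 22 + 22)/7 = 18.8571
Deviations from mean: 2.1429, -3.8571, -4.8571, 0.1429, 0.1429, 3.1429, 3.1429
Σ(y_t−ȳ)(y_{t+1}−ȳ) = (-8.2653) + (18.7347) + (-0.6939) + (0.0204) + (0.4490) + (9.8776) = 20.1224
Denominator Σ(y_t−ȳ)² = 62.8571
r_1 = 20.1224 / 62.8571 = 0.320

0.320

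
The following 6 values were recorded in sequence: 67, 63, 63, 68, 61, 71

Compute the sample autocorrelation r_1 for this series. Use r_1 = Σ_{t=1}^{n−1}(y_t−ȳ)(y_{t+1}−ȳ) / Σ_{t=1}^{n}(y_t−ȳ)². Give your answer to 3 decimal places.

-0.556

Mean ȳ = (67 + 63 + 63 + 68 + 61 + 71)/6 = 65.5000
Deviations from mean: 1.5000, -2.5000, -2.5000, 2.5000, -4.5000, 5.5000
Σ(y_t−ȳ)(y_{t+1}−ȳ) = (-3.7500) + (6.2500) + (-6.2500) + (-11.2500) + (-24.7500) = -39.7500
Denominator Σ(y_t−ȳ)² = 71.5000
r_1 = -39.7500 / 71.5000 = -0.556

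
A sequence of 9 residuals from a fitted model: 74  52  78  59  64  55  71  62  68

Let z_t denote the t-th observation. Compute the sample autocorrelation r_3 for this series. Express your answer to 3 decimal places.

Mean z̄ = (74 + 52 + 78 + 59 + 64 + 55 + 71 + 62 + 68)/9 = 64.7778
Σ(z_t−z̄)(z_{t+3}−z̄) = (-53.2840) + (9.9383) + (-129.2840) + (-35.9506) + (2.1605) + (-31.5062) = -237.9259
Denominator Σ(z_t−z̄)² = 609.5556
r_3 = -237.9259 / 609.5556 = -0.390

-0.390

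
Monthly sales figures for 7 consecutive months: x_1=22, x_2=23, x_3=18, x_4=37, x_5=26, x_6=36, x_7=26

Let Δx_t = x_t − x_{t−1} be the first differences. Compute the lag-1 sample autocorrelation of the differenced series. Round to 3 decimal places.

-0.749

First differences Δx: 1, -5, 19, -11, 10, -10
Mean of differences = 0.6667
Numerator Σ(Δx_t−Δx̄)(Δx_{t+1}−Δx̄) = -528.1111
Denominator Σ(Δx_t−Δx̄)² = 705.3333
r_1(Δx) = -528.1111 / 705.3333 = -0.749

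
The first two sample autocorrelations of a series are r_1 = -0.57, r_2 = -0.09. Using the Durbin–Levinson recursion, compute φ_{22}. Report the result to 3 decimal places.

φ_{22} = (r_2 − r_1²) / (1 − r_1²)
r_1² = (-0.57)² = 0.3249
Numerator = -0.09 − 0.3249 = -0.4149; denominator = 1 − 0.3249 = 0.6751
φ_{22} = -0.4149 / 0.6751 = -0.615

-0.615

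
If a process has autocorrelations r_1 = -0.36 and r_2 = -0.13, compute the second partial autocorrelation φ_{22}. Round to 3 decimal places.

-0.298

φ_{22} = (r_2 − r_1²) / (1 − r_1²)
r_1² = (-0.36)² = 0.1296
Numerator = -0.13 − 0.1296 = -0.2596; denominator = 1 − 0.1296 = 0.8704
φ_{22} = -0.2596 / 0.8704 = -0.298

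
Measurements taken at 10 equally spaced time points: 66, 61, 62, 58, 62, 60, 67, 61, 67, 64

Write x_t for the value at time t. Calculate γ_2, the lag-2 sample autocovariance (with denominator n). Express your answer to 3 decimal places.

3.732

Mean x̄ = (66 + 61 + 62 + 58 + 62 + 60 + 67 + 61 + 67 + 64)/10 = 62.8000
Σ_{t=1}^{8}(x_t−x̄)(x_{t+2}−x̄) = 37.3200
γ_2 = 37.3200 / 10 = 3.732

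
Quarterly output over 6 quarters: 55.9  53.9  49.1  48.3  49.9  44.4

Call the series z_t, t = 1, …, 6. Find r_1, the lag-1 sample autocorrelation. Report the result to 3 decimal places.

0.253

Mean z̄ = (55.9 + 53.9 + 49.1 + 48.3 + 49.9 + 44.4)/6 = 50.2500
Deviations from mean: 5.6500, 3.6500, -1.1500, -1.9500, -0.3500, -5.8500
Σ(z_t−z̄)(z_{t+1}−z̄) = (20.6225) + (-4.1975) + (2.2425) + (0.6825) + (2.0475) = 21.3975
Denominator Σ(z_t−z̄)² = 84.7150
r_1 = 21.3975 / 84.7150 = 0.253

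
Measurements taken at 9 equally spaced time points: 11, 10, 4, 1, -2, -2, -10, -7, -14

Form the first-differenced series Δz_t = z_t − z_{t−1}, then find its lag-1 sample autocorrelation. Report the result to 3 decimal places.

-0.757

First differences Δz: -1, -6, -3, -3, 0, -8, 3, -7
Mean of differences = -3.1250
Numerator Σ(Δz_t−Δz̄)(Δz_{t+1}−Δz̄) = -74.8906
Denominator Σ(Δz_t−Δz̄)² = 98.8750
r_1(Δz) = -74.8906 / 98.8750 = -0.757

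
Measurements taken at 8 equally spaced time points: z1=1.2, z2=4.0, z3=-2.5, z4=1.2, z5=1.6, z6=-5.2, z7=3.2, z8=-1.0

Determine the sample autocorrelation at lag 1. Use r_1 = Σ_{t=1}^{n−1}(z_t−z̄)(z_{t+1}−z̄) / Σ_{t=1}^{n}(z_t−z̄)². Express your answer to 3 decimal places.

Mean z̄ = (1.2 + 4.0 − 2.5 + 1.2 + 1.6 − 5.2 + 3.2 − 1.0)/8 = 0.3125
Deviations from mean: 0.8875, 3.6875, -2.8125, 0.8875, 1.2875, -5.5125, 2.8875, -1.3125
Σ(z_t−z̄)(z_{t+1}−z̄) = (3.2727) + (-10.3711) + (-2.4961) + (1.1427) + (-7.0973) + (-15.9173) + (-3.7898) = -35.2564
Denominator Σ(z_t−z̄)² = 65.1888
r_1 = -35.2564 / 65.1888 = -0.541

-0.541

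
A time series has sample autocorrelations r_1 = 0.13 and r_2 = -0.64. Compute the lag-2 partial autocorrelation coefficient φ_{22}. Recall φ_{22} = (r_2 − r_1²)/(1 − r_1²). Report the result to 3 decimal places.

φ_{22} = (r_2 − r_1²) / (1 − r_1²)
r_1² = (0.13)² = 0.0169
Numerator = -0.64 − 0.0169 = -0.6569; denominator = 1 − 0.0169 = 0.9831
φ_{22} = -0.6569 / 0.9831 = -0.668

-0.668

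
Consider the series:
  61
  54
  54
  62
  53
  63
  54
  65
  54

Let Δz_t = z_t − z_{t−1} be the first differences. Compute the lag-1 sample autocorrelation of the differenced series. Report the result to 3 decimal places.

First differences Δz: -7, 0, 8, -9, 10, -9, 11, -11
Mean of differences = -0.8750
Numerator Σ(Δz_t−Δz̄)(Δz_{t+1}−Δz̄) = -463.1406
Denominator Σ(Δz_t−Δz̄)² = 610.8750
r_1(Δz) = -463.1406 / 610.8750 = -0.758

-0.758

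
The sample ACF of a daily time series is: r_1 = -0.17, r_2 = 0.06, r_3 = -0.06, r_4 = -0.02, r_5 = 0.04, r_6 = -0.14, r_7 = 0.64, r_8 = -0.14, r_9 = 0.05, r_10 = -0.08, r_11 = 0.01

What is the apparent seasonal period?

7

The largest autocorrelation is r_7 = 0.64; the remaining lags stay at or below 0.06.
The dominant spike at lag 7 indicates a seasonal period of 7.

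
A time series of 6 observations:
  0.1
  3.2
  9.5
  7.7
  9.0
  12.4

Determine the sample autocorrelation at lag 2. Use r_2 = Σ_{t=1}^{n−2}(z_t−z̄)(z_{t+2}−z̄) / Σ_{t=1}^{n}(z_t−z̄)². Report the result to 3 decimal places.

-0.109

Mean z̄ = (0.1 + 3.2 + 9.5 + 7.7 + 9.0 + 12.4)/6 = 6.9833
Deviations from mean: -6.8833, -3.7833, 2.5167, 0.7167, 2.0167, 5.4167
Numerator Σ_{t=1}^{4}(z_t−z̄)(z_{t+2}−z̄) = -11.0772
Denominator Σ(z_t−z̄)² = 101.9483
r_2 = -11.0772 / 101.9483 = -0.109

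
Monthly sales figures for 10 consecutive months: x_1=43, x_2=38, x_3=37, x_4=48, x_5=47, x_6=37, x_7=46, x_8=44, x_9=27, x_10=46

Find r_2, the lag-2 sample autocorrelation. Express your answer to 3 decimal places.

-0.318

Mean x̄ = (43 + 38 + 37 + 48 + 47 + 37 + 46 + 44 + 27 + 46)/10 = 41.3000
Numerator Σ_{t=1}^{8}(x_t−x̄)(x_{t+2}−x̄) = -122.0800
Denominator Σ(x_t−x̄)² = 384.1000
r_2 = -122.0800 / 384.1000 = -0.318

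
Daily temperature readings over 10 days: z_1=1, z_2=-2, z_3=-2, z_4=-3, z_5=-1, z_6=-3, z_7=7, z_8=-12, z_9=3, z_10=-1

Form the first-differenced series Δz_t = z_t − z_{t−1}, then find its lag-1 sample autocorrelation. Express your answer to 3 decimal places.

-0.778

First differences Δz: -3, 0, -1, 2, -2, 10, -19, 15, -4
Mean of differences = -0.2222
Numerator Σ(Δz_t−Δz̄)(Δz_{t+1}−Δz̄) = -559.9383
Denominator Σ(Δz_t−Δz̄)² = 719.5556
r_1(Δz) = -559.9383 / 719.5556 = -0.778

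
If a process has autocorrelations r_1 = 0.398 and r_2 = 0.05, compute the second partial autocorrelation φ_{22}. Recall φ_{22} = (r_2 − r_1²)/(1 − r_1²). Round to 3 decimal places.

-0.129

φ_{22} = (r_2 − r_1²) / (1 − r_1²)
r_1² = (0.398)² = 0.158404
Numerator = 0.05 − 0.1584 = -0.1084; denominator = 1 − 0.1584 = 0.8416
φ_{22} = -0.1084 / 0.8416 = -0.129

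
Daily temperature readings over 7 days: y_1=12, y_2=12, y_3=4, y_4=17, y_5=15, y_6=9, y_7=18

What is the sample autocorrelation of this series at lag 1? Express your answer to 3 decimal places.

Mean ȳ = (12 + 12 + 4 + 17 + 15 + 9 + 18)/7 = 12.4286
Numerator Σ_{t=1}^{6}(y_t−ȳ)(y_{t+1}−ȳ) = -50.8980
Denominator Σ(y_t−ȳ)² = 141.7143
r_1 = -50.8980 / 141.7143 = -0.359

-0.359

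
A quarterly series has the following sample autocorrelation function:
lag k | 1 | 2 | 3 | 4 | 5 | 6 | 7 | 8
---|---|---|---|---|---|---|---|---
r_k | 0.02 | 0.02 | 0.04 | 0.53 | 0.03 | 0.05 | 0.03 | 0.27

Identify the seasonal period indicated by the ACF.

4

The largest autocorrelation is r_4 = 0.53, with a weaker echo at lag 8 (0.27); the remaining lags stay at or below 0.05.
The dominant spike at lag 4 indicates a seasonal period of 4.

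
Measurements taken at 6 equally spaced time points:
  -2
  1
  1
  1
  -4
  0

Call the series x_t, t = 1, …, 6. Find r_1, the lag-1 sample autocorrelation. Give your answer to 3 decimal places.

Mean x̄ = (-2 + 1 + 1 + 1 − 4 + 0)/6 = -0.5000
Deviations from mean: -1.5000, 1.5000, 1.5000, 1.5000, -3.5000, 0.5000
Numerator Σ_{t=1}^{5}(x_t−x̄)(x_{t+1}−x̄) = -4.7500
Denominator Σ(x_t−x̄)² = 21.5000
r_1 = -4.7500 / 21.5000 = -0.221

-0.221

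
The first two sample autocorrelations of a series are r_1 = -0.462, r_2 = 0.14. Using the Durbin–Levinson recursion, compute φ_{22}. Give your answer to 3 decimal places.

φ_{22} = (r_2 − r_1²) / (1 − r_1²)
r_1² = (-0.462)² = 0.213444
Numerator = 0.14 − 0.2134 = -0.0734; denominator = 1 − 0.2134 = 0.7866
φ_{22} = -0.0734 / 0.7866 = -0.093

-0.093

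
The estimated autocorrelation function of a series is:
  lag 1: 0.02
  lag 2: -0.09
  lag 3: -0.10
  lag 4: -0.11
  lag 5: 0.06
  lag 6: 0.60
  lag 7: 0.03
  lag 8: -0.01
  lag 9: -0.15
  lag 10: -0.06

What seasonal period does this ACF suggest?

The largest autocorrelation is r_6 = 0.60; the remaining lags stay at or below 0.06.
The dominant spike at lag 6 indicates a seasonal period of 6.

6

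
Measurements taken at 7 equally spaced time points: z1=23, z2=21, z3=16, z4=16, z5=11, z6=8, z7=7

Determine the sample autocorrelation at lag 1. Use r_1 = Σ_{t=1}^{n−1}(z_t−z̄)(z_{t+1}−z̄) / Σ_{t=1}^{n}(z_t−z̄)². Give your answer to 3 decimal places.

0.581

Mean z̄ = (23 + 21 + 16 + 16 + 11 + 8 + 7)/7 = 14.5714
Numerator Σ_{t=1}^{6}(z_t−z̄)(z_{t+1}−z̄) = 133.5306
Denominator Σ(z_t−z̄)² = 229.7143
r_1 = 133.5306 / 229.7143 = 0.581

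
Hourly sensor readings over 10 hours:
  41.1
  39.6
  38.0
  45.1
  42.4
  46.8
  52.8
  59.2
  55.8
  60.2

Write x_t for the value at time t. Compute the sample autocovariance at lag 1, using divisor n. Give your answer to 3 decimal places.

42.486

Mean x̄ = (41.1 + 39.6 + 38.0 + 45.1 + 42.4 + 46.8 + 52.8 + 59.2 + 55.8 + 60.2)/10 = 48.1000
Σ_{t=1}^{9}(x_t−x̄)(x_{t+1}−x̄) = 424.8600
γ_1 = 424.8600 / 10 = 42.486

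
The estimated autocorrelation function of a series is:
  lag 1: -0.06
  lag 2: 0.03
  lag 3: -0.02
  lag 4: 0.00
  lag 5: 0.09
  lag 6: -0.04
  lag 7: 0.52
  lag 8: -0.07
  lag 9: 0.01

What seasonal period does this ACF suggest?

7

The largest autocorrelation is r_7 = 0.52; the remaining lags stay at or below 0.09.
The dominant spike at lag 7 indicates a seasonal period of 7.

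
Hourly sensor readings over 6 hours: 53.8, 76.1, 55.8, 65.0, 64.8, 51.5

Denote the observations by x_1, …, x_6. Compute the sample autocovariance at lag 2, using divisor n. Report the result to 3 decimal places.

Mean x̄ = (53.8 + 76.1 + 55.8 + 65.0 + 64.8 + 51.5)/6 = 61.1667
Σ_{t=1}^{4}(x_t−x̄)(x_{t+2}−x̄) = 40.2244
γ_2 = 40.2244 / 6 = 6.704

6.704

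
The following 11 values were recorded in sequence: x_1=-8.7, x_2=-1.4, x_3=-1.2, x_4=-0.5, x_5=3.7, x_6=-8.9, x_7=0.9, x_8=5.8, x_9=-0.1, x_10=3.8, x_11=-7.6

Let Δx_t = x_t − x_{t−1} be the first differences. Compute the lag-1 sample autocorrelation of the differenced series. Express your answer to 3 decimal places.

-0.417

First differences Δx: 7.3, 0.2, 0.7, 4.2, -12.6, 9.8, 4.9, -5.9, 3.9, -11.4
Mean of differences = 0.1100
Numerator Σ(Δx_t−Δx̄)(Δx_{t+1}−Δx̄) = -220.8041
Denominator Σ(Δx_t−Δx̄)² = 530.1290
r_1(Δx) = -220.8041 / 530.1290 = -0.417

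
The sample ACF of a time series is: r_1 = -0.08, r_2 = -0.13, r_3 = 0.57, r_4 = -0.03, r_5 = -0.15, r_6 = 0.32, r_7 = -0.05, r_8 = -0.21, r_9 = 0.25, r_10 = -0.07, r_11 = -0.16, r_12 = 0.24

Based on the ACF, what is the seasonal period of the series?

The largest autocorrelation is r_3 = 0.57, with weaker echoes at lags 6 (0.32), 9 (0.25) and 12 (0.24); the remaining lags stay at or below -0.03.
The dominant spike at lag 3 indicates a seasonal period of 3.

3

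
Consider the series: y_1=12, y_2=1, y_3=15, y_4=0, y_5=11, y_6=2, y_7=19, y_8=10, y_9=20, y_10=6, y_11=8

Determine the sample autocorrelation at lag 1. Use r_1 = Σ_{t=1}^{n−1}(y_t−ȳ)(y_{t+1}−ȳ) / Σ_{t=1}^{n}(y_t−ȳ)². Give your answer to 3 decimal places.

Mean ȳ = (12 + 1 + 15 + 0 + 11 + 2 + 19 + 10 + 20 + 6 + 8)/11 = 9.4545
Numerator Σ_{t=1}^{10}(y_t−ȳ)(y_{t+1}−ȳ) = -238.5702
Denominator Σ(y_t−ȳ)² = 472.7273
r_1 = -238.5702 / 472.7273 = -0.505

-0.505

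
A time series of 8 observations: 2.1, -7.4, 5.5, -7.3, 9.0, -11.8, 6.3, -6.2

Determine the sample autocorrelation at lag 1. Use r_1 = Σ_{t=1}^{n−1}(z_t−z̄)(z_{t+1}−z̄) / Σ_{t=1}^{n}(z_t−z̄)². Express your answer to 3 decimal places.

-0.909

Mean z̄ = (2.1 − 7.4 + 5.5 − 7.3 + 9.0 − 11.8 + 6.3 − 6.2)/8 = -1.2250
Deviations from mean: 3.3250, -6.1750, 6.7250, -6.0750, 10.2250, -10.5750, 7.5250, -4.9750
Numerator Σ_{t=1}^{7}(z_t−z̄)(z_{t+1}−z̄) = -390.1731
Denominator Σ(z_t−z̄)² = 429.0750
r_1 = -390.1731 / 429.0750 = -0.909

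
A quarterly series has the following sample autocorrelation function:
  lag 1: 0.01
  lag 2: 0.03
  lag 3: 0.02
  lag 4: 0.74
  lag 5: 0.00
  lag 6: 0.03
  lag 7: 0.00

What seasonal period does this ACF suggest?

The largest autocorrelation is r_4 = 0.74; the remaining lags stay at or below 0.03.
The dominant spike at lag 4 indicates a seasonal period of 4.

4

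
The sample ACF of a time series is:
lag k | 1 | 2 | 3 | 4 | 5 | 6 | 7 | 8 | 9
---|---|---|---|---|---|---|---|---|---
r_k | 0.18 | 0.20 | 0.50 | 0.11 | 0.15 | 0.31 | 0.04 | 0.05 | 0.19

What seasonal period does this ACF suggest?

The largest autocorrelation is r_3 = 0.50, with a weaker echo at lag 6 (0.31); the remaining lags stay at or below 0.20.
The dominant spike at lag 3 indicates a seasonal period of 3.

3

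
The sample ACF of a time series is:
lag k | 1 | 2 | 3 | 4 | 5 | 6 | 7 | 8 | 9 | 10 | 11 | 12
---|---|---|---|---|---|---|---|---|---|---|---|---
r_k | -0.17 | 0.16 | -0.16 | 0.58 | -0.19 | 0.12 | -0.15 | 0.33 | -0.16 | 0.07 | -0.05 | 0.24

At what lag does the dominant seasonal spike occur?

The largest autocorrelation is r_4 = 0.58, with weaker echoes at lags 8 (0.33) and 12 (0.24); the remaining lags stay at or below 0.16.
The dominant spike at lag 4 indicates a seasonal period of 4.

4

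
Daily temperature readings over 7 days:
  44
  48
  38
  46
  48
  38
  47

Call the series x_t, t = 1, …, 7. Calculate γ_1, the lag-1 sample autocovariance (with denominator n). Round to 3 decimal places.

-9.962

Mean x̄ = (44 + 48 + 38 + 46 + 48 + 38 + 47)/7 = 44.1429
Σ_{t=1}^{6}(x_t−x̄)(x_{t+1}−x̄) = -69.7347
γ_1 = -69.7347 / 7 = -9.962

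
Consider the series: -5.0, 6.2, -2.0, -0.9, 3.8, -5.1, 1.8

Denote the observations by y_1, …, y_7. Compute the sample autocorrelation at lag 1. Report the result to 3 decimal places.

-0.656

Mean ȳ = (-5.0 + 6.2 − 2.0 − 0.9 + 3.8 − 5.1 + 1.8)/7 = -0.1714
Numerator Σ_{t=1}^{6}(y_t−ȳ)(y_{t+1}−ȳ) = -73.2665
Denominator Σ(y_t−ȳ)² = 111.7343
r_1 = -73.2665 / 111.7343 = -0.656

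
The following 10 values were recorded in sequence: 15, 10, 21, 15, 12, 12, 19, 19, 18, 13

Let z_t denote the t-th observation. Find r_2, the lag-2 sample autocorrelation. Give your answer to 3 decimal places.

-0.339

Mean z̄ = (15 + 10 + 21 + 15 + 12 + 12 + 19 + 19 + 18 + 13)/10 = 15.4000
Numerator Σ_{t=1}^{8}(z_t−z̄)(z_{t+2}−z̄) = -41.5200
Denominator Σ(z_t−z̄)² = 122.4000
r_2 = -41.5200 / 122.4000 = -0.339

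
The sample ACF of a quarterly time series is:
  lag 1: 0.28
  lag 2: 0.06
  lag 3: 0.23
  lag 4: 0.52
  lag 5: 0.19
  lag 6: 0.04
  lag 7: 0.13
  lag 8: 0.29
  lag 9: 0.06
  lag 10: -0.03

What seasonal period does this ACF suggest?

The largest autocorrelation is r_4 = 0.52, with a weaker echo at lag 8 (0.29); the remaining lags stay at or below 0.28. The elevated value at lag 1 (0.28), dropping to 0.06 at lag 2, reflects decaying short-term dependence rather than seasonality.
The dominant spike at lag 4 indicates a seasonal period of 4.

4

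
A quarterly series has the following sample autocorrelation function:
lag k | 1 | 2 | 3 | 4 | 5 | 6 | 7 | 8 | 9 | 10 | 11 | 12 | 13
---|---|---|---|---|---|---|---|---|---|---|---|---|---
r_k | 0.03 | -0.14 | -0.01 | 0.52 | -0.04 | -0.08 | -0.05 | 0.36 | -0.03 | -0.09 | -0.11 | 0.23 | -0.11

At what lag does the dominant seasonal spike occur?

4

The largest autocorrelation is r_4 = 0.52, with weaker echoes at lags 8 (0.36) and 12 (0.23); the remaining lags stay at or below 0.03.
The dominant spike at lag 4 indicates a seasonal period of 4.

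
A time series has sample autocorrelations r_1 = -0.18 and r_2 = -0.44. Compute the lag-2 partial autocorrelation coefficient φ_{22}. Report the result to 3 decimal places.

-0.488

φ_{22} = (r_2 − r_1²) / (1 − r_1²)
r_1² = (-0.18)² = 0.0324
Numerator = -0.44 − 0.0324 = -0.4724; denominator = 1 − 0.0324 = 0.9676
φ_{22} = -0.4724 / 0.9676 = -0.488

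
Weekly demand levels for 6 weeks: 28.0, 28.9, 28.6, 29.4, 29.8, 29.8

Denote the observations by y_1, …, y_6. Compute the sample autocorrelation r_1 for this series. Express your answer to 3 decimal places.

0.341

Mean ȳ = (28.0 + 28.9 + 28.6 + 29.4 + 29.8 + 29.8)/6 = 29.0833
Numerator Σ_{t=1}^{5}(y_t−ȳ)(y_{t+1}−ȳ) = 0.8747
Denominator Σ(y_t−ȳ)² = 2.5683
r_1 = 0.8747 / 2.5683 = 0.341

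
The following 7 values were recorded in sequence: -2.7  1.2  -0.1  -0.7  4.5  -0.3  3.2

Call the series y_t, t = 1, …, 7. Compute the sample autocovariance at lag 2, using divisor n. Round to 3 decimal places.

Mean ȳ = (-2.7 + 1.2 − 0.1 − 0.7 + 4.5 − 0.3 + 3.2)/7 = 0.7286
Deviations: -3.4286, 0.4714, -0.8286, -1.4286, 3.7714, -1.0286, 2.4714
Σ_{t=1}^{5}(y_t−ȳ)(y_{t+2}−ȳ) = 9.8327
γ_2 = 9.8327 / 7 = 1.405

1.405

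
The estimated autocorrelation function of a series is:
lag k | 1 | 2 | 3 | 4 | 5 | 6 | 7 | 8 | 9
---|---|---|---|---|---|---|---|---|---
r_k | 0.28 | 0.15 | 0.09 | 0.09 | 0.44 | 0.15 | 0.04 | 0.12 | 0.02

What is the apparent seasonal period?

The largest autocorrelation is r_5 = 0.44; the remaining lags stay at or below 0.28. The elevated value at lag 1 (0.28), dropping to 0.15 at lag 2, reflects decaying short-term dependence rather than seasonality.
The dominant spike at lag 5 indicates a seasonal period of 5.

5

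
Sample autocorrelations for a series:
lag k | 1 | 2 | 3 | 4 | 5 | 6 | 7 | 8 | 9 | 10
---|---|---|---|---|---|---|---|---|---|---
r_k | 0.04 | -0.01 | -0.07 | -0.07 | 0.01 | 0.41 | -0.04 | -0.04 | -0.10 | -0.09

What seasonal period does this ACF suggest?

6

The largest autocorrelation is r_6 = 0.41; the remaining lags stay at or below 0.04.
The dominant spike at lag 6 indicates a seasonal period of 6.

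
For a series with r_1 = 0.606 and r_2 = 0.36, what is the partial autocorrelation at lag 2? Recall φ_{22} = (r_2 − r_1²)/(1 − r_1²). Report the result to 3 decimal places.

-0.011

φ_{22} = (r_2 − r_1²) / (1 − r_1²)
r_1² = (0.606)² = 0.367236
Numerator = 0.36 − 0.3672 = -0.0072; denominator = 1 − 0.3672 = 0.6328
φ_{22} = -0.0072 / 0.6328 = -0.011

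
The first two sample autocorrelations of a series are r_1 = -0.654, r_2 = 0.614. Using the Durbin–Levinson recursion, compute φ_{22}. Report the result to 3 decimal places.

0.326

φ_{22} = (r_2 − r_1²) / (1 − r_1²)
r_1² = (-0.654)² = 0.427716
Numerator = 0.614 − 0.4277 = 0.1863; denominator = 1 − 0.4277 = 0.5723
φ_{22} = 0.1863 / 0.5723 = 0.326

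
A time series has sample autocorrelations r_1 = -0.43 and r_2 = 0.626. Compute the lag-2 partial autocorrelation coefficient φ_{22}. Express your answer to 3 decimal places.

0.541

φ_{22} = (r_2 − r_1²) / (1 − r_1²)
r_1² = (-0.43)² = 0.1849
Numerator = 0.626 − 0.1849 = 0.4411; denominator = 1 − 0.1849 = 0.8151
φ_{22} = 0.4411 / 0.8151 = 0.541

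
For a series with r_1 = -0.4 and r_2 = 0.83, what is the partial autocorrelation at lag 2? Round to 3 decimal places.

0.798

φ_{22} = (r_2 − r_1²) / (1 − r_1²)
r_1² = (-0.4)² = 0.16
Numerator = 0.83 − 0.1600 = 0.6700; denominator = 1 − 0.1600 = 0.8400
φ_{22} = 0.6700 / 0.8400 = 0.798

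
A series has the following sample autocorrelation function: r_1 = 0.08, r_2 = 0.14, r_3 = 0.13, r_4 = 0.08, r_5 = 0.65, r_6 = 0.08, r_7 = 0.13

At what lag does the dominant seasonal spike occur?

5

The largest autocorrelation is r_5 = 0.65; the remaining lags stay at or below 0.14.
The dominant spike at lag 5 indicates a seasonal period of 5.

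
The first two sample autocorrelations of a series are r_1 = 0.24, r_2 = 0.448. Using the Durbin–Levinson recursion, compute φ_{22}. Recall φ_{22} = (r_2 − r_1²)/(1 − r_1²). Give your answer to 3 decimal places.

0.414

φ_{22} = (r_2 − r_1²) / (1 − r_1²)
r_1² = (0.24)² = 0.0576
Numerator = 0.448 − 0.0576 = 0.3904; denominator = 1 − 0.0576 = 0.9424
φ_{22} = 0.3904 / 0.9424 = 0.414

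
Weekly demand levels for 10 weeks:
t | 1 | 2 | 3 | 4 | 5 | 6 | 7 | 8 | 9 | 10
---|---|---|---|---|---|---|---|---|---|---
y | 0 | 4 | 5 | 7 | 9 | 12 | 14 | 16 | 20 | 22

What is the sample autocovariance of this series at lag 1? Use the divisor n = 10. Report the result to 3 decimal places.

31.089

Mean ȳ = (0 + 4 + 5 + 7 + 9 + 12 + 14 + 16 + 20 + 22)/10 = 10.9000
Σ_{t=1}^{9}(y_t−ȳ)(y_{t+1}−ȳ) = 310.8900
γ_1 = 310.8900 / 10 = 31.089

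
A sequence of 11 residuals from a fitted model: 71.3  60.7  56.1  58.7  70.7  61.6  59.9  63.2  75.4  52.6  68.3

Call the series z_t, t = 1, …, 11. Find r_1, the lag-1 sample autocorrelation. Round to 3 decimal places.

-0.384

Mean z̄ = (71.3 + 60.7 + 56.1 + 58.7 + 70.7 + 61.6 + 59.9 + 63.2 + 75.4 + 52.6 + 68.3)/11 = 63.5000
Numerator Σ_{t=1}^{10}(z_t−z̄)(z_{t+1}−z̄) = -191.5200
Denominator Σ(z_t−z̄)² = 498.4400
r_1 = -191.5200 / 498.4400 = -0.384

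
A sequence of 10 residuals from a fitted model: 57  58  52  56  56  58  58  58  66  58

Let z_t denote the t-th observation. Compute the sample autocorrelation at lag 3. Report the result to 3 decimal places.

Mean z̄ = (57 + 58 + 52 + 56 + 56 + 58 + 58 + 58 + 66 + 58)/10 = 57.7000
Numerator Σ_{t=1}^{7}(z_t−z̄)(z_{t+3}−z̄) = 0.5300
Denominator Σ(z_t−z̄)² = 108.1000
r_3 = 0.5300 / 108.1000 = 0.005

0.005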